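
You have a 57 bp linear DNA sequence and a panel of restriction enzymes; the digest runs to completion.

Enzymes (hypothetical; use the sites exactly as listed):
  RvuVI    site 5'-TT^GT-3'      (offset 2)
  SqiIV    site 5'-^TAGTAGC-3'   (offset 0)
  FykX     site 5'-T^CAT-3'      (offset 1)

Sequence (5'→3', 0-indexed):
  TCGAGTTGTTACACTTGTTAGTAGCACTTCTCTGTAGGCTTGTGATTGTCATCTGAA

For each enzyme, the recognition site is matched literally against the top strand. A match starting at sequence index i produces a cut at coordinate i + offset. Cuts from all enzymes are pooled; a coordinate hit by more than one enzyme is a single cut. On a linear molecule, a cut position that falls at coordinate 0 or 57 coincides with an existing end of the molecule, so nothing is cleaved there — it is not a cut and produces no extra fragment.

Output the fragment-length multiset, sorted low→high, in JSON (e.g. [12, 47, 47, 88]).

Scan for sites:
  RvuVI (TTGT, off=2): starts [5, 14, 39, 45] → cuts [7, 16, 41, 47]
  SqiIV (TAGTAGC, off=0): starts [18] → cuts [18]
  FykX (TCAT, off=1): starts [48] → cuts [49]

All cut coordinates (distinct, sorted): [7, 16, 18, 41, 47, 49]

Fragments:
  [0,7): 7 bp
  [7,16): 9 bp
  [16,18): 2 bp
  [18,41): 23 bp
  [41,47): 6 bp
  [47,49): 2 bp
  [49,57): 8 bp

[2,2,6,7,8,9,23]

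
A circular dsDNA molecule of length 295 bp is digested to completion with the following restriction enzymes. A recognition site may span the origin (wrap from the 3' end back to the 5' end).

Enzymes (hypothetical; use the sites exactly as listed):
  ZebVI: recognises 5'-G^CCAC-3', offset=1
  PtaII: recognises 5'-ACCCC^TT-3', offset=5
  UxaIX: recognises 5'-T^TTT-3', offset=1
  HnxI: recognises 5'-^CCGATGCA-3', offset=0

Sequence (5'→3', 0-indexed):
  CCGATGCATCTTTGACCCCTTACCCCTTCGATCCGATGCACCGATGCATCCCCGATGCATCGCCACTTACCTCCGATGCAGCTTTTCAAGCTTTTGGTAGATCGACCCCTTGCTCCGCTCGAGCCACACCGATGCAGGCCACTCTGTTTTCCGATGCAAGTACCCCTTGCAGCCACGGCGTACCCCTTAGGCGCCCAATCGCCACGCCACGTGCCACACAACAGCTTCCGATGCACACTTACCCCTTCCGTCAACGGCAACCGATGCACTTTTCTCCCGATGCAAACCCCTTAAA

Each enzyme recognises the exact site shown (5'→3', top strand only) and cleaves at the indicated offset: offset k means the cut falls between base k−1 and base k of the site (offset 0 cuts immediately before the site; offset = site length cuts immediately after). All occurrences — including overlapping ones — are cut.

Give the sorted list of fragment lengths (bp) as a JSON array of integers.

[3,5,5,5,6,6,6,7,7,8,9,9,10,10,10,11,11,11,14,14,14,14,15,15,16,17,18,19]

Scan for sites:
  ZebVI (GCCAC, off=1): starts [61, 122, 137, 171, 200, 205, 212] → cuts [62, 123, 138, 172, 201, 206, 213]
  PtaII (ACCCCTT, off=5): starts [14, 21, 104, 161, 181, 240, 285] → cuts [19, 26, 109, 166, 186, 245, 290]
  UxaIX (TTTT, off=1): starts [82, 91, 146, 269] → cuts [83, 92, 147, 270]
  HnxI (CCGATGCA, off=0): starts [0, 32, 40, 51, 72, 128, 150, 227, 260, 276] → cuts [0, 32, 40, 51, 72, 128, 150, 227, 260, 276]

All cut coordinates (distinct, sorted): [0, 19, 26, 32, 40, 51, 62, 72, 83, 92, 109, 123, 128, 138, 147, 150, 166, 172, 186, 201, 206, 213, 227, 245, 260, 270, 276, 290]

Fragments:
  0→19: 19 bp
  19→26: 7 bp
  26→32: 6 bp
  32→40: 8 bp
  40→51: 11 bp
  51→62: 11 bp
  62→72: 10 bp
  72→83: 11 bp
  83→92: 9 bp
  92→109: 17 bp
  109→123: 14 bp
  123→128: 5 bp
  128→138: 10 bp
  138→147: 9 bp
  147→150: 3 bp
  150→166: 16 bp
  166→172: 6 bp
  172→186: 14 bp
  186→201: 15 bp
  201→206: 5 bp
  206→213: 7 bp
  213→227: 14 bp
  227→245: 18 bp
  245→260: 15 bp
  260→270: 10 bp
  270→276: 6 bp
  276→290: 14 bp
  290→0 (wrap): 295-290+0 = 5 bp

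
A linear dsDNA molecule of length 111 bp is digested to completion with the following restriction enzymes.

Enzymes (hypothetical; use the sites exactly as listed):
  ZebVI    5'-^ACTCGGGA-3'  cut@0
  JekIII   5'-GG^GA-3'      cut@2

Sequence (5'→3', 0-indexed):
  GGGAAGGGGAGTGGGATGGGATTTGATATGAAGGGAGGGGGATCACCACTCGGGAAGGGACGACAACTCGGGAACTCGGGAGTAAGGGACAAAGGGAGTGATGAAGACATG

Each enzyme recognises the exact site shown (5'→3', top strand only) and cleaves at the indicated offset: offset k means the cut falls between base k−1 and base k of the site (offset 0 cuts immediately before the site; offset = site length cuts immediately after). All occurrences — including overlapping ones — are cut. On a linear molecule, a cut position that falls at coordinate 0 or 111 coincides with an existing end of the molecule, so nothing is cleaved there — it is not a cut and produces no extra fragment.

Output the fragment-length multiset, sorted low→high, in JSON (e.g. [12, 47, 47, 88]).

[2,2,5,5,6,6,6,6,6,6,7,7,8,8,15,16]

Per-enzyme occurrences:
  ZebVI ACTCGGGA/0: at [47, 65, 73] ⇒ [47, 65, 73]
  JekIII GGGA/2: at [0, 6, 12, 17, 32, 38, 51, 56, 69, 77, 85, 93] ⇒ [2, 8, 14, 19, 34, 40, 53, 58, 71, 79, 87, 95]

Pooled cuts: [2, 8, 14, 19, 34, 40, 47, 53, 58, 65, 71, 73, 79, 87, 95]

Fragments:
  [0,2): 2 bp
  [2,8): 6 bp
  [8,14): 6 bp
  [14,19): 5 bp
  [19,34): 15 bp
  [34,40): 6 bp
  [40,47): 7 bp
  [47,53): 6 bp
  [53,58): 5 bp
  [58,65): 7 bp
  [65,71): 6 bp
  [71,73): 2 bp
  [73,79): 6 bp
  [79,87): 8 bp
  [87,95): 8 bp
  [95,111): 16 bp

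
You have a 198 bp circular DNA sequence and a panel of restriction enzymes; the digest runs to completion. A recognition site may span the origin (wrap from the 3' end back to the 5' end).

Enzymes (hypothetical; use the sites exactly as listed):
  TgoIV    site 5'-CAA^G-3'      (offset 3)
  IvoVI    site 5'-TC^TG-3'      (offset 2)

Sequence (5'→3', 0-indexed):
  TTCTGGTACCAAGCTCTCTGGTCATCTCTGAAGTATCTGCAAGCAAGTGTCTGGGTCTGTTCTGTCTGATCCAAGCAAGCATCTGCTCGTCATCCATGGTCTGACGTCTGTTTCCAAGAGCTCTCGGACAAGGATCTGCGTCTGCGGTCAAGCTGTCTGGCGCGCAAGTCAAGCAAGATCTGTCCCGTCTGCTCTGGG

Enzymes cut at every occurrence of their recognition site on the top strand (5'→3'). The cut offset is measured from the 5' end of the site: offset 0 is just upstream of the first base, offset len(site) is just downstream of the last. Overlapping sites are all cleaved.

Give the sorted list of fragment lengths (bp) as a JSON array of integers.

Site scan:
  TgoIV (CAAG, off=3): starts [9, 39, 43, 71, 75, 114, 128, 148, 164, 169, 173] → cuts [12, 42, 46, 74, 78, 117, 131, 151, 167, 172, 176]
  IvoVI (TCTG, off=2): starts [1, 16, 26, 35, 49, 55, 60, 64, 81, 99, 106, 134, 140, 155, 178, 187, 192] → cuts [3, 18, 28, 37, 51, 57, 62, 66, 83, 101, 108, 136, 142, 157, 180, 189, 194]

Pooled cuts: [3, 12, 18, 28, 37, 42, 46, 51, 57, 62, 66, 74, 78, 83, 101, 108, 117, 131, 136, 142, 151, 157, 167, 172, 176, 180, 189, 194]

Fragments:
  3→12: 9 bp
  12→18: 6 bp
  18→28: 10 bp
  28→37: 9 bp
  37→42: 5 bp
  42→46: 4 bp
  46→51: 5 bp
  51→57: 6 bp
  57→62: 5 bp
  62→66: 4 bp
  66→74: 8 bp
  74→78: 4 bp
  78→83: 5 bp
  83→101: 18 bp
  101→108: 7 bp
  108→117: 9 bp
  117→131: 14 bp
  131→136: 5 bp
  136→142: 6 bp
  142→151: 9 bp
  151→157: 6 bp
  157→167: 10 bp
  167→172: 5 bp
  172→176: 4 bp
  176→180: 4 bp
  180→189: 9 bp
  189→194: 5 bp
  194→3 (wrap): 198-194+3 = 7 bp

[4,4,4,4,4,5,5,5,5,5,5,5,6,6,6,6,7,7,8,9,9,9,9,9,10,10,14,18]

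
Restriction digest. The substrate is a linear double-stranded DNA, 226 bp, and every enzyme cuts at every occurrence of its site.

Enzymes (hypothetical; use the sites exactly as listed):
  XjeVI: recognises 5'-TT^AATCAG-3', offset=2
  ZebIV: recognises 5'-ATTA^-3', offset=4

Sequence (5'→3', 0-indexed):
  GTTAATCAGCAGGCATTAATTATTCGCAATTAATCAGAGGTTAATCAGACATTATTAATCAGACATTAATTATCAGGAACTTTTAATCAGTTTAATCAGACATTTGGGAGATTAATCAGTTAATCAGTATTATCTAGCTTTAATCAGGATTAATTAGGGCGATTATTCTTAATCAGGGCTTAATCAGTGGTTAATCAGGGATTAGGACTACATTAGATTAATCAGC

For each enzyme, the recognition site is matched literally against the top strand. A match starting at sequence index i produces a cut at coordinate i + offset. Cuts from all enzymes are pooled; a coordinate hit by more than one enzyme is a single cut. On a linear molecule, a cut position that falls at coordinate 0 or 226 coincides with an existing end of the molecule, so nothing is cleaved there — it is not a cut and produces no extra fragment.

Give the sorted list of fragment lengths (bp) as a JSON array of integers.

[1,1,1,1,2,3,4,4,4,4,5,6,7,9,9,9,9,10,11,11,11,11,11,11,12,12,12,15,20]

Site scan:
  XjeVI TTAATCAG/2: at [1, 29, 40, 54, 82, 91, 111, 119, 139, 168, 179, 190, 217] ⇒ [3, 31, 42, 56, 84, 93, 113, 121, 141, 170, 181, 192, 219]
  ZebIV ATTA/4: at [14, 18, 28, 50, 53, 64, 68, 110, 128, 148, 152, 161, 200, 211, 216] ⇒ [18, 22, 32, 54, 57, 68, 72, 114, 132, 152, 156, 165, 204, 215, 220]

All cut coordinates (distinct, sorted): [3, 18, 22, 31, 32, 42, 54, 56, 57, 68, 72, 84, 93, 113, 114, 121, 132, 141, 152, 156, 165, 170, 181, 192, 204, 215, 219, 220]

Fragment lengths:
  [0,3): 3 bp
  [3,18): 15 bp
  [18,22): 4 bp
  [22,31): 9 bp
  [31,32): 1 bp
  [32,42): 10 bp
  [42,54): 12 bp
  [54,56): 2 bp
  [56,57): 1 bp
  [57,68): 11 bp
  [68,72): 4 bp
  [72,84): 12 bp
  [84,93): 9 bp
  [93,113): 20 bp
  [113,114): 1 bp
  [114,121): 7 bp
  [121,132): 11 bp
  [132,141): 9 bp
  [141,152): 11 bp
  [152,156): 4 bp
  [156,165): 9 bp
  [165,170): 5 bp
  [170,181): 11 bp
  [181,192): 11 bp
  [192,204): 12 bp
  [204,215): 11 bp
  [215,219): 4 bp
  [219,220): 1 bp
  [220,226): 6 bp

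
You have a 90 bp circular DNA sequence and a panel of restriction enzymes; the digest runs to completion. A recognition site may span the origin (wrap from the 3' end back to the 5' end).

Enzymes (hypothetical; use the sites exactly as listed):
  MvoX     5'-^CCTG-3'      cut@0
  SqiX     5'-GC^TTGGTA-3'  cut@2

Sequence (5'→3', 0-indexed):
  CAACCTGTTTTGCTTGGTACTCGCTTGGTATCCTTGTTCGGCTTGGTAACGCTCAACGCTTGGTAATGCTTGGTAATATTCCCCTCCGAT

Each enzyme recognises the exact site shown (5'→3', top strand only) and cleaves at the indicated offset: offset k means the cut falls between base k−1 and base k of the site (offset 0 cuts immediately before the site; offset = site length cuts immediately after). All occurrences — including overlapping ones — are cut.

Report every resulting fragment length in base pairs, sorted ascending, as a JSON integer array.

Scan for sites:
  MvoX CCTG/0: at [3] ⇒ [3]
  SqiX GCTTGGTA/2: at [11, 22, 40, 57, 67] ⇒ [13, 24, 42, 59, 69]

Pooled cuts: [3, 13, 24, 42, 59, 69]

Fragments:
  3→13: 10 bp
  13→24: 11 bp
  24→42: 18 bp
  42→59: 17 bp
  59→69: 10 bp
  69→3 (wrap): 90-69+3 = 24 bp

[10,10,11,17,18,24]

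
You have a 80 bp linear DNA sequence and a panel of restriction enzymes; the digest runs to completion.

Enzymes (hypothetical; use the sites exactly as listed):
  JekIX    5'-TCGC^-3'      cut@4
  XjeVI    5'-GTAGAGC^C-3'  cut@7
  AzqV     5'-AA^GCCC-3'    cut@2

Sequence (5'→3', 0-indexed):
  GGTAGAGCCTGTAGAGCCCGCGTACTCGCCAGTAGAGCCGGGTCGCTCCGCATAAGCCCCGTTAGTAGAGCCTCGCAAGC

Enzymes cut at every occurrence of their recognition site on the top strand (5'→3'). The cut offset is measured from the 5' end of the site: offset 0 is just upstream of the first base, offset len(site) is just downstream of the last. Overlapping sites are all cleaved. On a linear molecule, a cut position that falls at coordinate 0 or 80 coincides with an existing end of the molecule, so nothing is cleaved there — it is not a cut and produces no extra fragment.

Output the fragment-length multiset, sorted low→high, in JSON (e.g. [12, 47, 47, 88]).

Per-enzyme occurrences:
  JekIX (TCGC, off=4): starts [25, 42, 72] → cuts [29, 46, 76]
  XjeVI (GTAGAGCC, off=7): starts [1, 10, 31, 64] → cuts [8, 17, 38, 71]
  AzqV (AAGCCC, off=2): starts [53] → cuts [55]

All cut coordinates (distinct, sorted): [8, 17, 29, 38, 46, 55, 71, 76]

Fragments:
  [0,8): 8 bp
  [8,17): 9 bp
  [17,29): 12 bp
  [29,38): 9 bp
  [38,46): 8 bp
  [46,55): 9 bp
  [55,71): 16 bp
  [71,76): 5 bp
  [76,80): 4 bp

[4,5,8,8,9,9,9,12,16]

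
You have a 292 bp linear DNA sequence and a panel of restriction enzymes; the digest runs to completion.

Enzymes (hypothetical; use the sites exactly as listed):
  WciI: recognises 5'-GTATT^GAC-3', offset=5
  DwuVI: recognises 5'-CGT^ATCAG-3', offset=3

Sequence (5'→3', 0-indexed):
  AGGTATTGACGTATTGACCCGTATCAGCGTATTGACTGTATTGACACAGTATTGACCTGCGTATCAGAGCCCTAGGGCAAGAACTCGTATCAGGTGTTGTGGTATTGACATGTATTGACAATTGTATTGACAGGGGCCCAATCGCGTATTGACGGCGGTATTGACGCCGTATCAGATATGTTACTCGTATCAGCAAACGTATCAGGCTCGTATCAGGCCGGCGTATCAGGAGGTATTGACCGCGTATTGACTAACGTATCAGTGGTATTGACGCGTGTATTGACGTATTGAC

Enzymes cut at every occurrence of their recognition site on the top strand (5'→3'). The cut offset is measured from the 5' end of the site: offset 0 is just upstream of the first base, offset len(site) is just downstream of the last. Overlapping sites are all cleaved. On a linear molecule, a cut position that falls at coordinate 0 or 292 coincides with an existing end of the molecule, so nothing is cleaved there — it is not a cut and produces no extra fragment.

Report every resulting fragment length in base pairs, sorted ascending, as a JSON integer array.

Site scan:
  WciI GTATTGAC/5: at [2, 10, 28, 37, 48, 101, 111, 123, 145, 157, 232, 243, 264, 276, 284] ⇒ [7, 15, 33, 42, 53, 106, 116, 128, 150, 162, 237, 248, 269, 281, 289]
  DwuVI CGTATCAG/3: at [19, 59, 85, 167, 185, 197, 208, 221, 254] ⇒ [22, 62, 88, 170, 188, 200, 211, 224, 257]

Pooled cuts: [7, 15, 22, 33, 42, 53, 62, 88, 106, 116, 128, 150, 162, 170, 188, 200, 211, 224, 237, 248, 257, 269, 281, 289]

Fragments:
  [0,7): 7 bp
  [7,15): 8 bp
  [15,22): 7 bp
  [22,33): 11 bp
  [33,42): 9 bp
  [42,53): 11 bp
  [53,62): 9 bp
  [62,88): 26 bp
  [88,106): 18 bp
  [106,116): 10 bp
  [116,128): 12 bp
  [128,150): 22 bp
  [150,162): 12 bp
  [162,170): 8 bp
  [170,188): 18 bp
  [188,200): 12 bp
  [200,211): 11 bp
  [211,224): 13 bp
  [224,237): 13 bp
  [237,248): 11 bp
  [248,257): 9 bp
  [257,269): 12 bp
  [269,281): 12 bp
  [281,289): 8 bp
  [289,292): 3 bp

[3,7,7,8,8,8,9,9,9,10,11,11,11,11,12,12,12,12,12,13,13,18,18,22,26]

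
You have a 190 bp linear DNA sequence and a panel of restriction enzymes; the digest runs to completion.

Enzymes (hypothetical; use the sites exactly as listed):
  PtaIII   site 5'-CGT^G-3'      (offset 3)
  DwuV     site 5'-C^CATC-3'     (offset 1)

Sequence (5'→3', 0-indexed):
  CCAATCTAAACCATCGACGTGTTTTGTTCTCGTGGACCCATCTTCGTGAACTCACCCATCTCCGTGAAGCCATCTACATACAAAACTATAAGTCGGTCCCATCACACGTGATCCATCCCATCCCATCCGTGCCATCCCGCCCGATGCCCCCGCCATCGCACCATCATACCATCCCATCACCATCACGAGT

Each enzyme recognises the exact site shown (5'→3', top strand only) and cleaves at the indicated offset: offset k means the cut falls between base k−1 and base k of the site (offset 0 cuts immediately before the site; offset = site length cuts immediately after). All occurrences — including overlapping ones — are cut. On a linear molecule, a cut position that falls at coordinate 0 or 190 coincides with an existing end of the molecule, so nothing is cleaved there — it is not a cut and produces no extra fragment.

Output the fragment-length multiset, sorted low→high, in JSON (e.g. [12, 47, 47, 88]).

Scan for sites:
  PtaIII CGTG/3: at [17, 30, 44, 62, 106, 127] ⇒ [20, 33, 47, 65, 109, 130]
  DwuV CCATC/1: at [10, 37, 55, 69, 98, 112, 117, 122, 131, 152, 160, 168, 173, 179] ⇒ [11, 38, 56, 70, 99, 113, 118, 123, 132, 153, 161, 169, 174, 180]

Pooled cuts: [11, 20, 33, 38, 47, 56, 65, 70, 99, 109, 113, 118, 123, 130, 132, 153, 161, 169, 174, 180]

Fragments:
  [0,11): 11 bp
  [11,20): 9 bp
  [20,33): 13 bp
  [33,38): 5 bp
  [38,47): 9 bp
  [47,56): 9 bp
  [56,65): 9 bp
  [65,70): 5 bp
  [70,99): 29 bp
  [99,109): 10 bp
  [109,113): 4 bp
  [113,118): 5 bp
  [118,123): 5 bp
  [123,130): 7 bp
  [130,132): 2 bp
  [132,153): 21 bp
  [153,161): 8 bp
  [161,169): 8 bp
  [169,174): 5 bp
  [174,180): 6 bp
  [180,190): 10 bp

[2,4,5,5,5,5,5,6,7,8,8,9,9,9,9,10,10,11,13,21,29]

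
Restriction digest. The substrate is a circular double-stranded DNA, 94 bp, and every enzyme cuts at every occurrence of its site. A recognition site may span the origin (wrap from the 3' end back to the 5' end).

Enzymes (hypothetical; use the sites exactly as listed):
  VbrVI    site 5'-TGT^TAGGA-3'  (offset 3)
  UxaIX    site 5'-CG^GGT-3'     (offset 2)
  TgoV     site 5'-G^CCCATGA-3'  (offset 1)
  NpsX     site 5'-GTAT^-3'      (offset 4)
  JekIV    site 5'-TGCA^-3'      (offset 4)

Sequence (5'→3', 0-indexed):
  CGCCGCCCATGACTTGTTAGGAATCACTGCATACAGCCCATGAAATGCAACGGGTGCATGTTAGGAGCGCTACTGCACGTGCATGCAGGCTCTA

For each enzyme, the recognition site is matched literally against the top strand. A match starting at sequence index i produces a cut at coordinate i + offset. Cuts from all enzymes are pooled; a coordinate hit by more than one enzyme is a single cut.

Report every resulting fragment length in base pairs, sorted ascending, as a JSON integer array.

[3,3,4,5,6,6,12,12,13,14,16]

Scan for sites:
  VbrVI (TGTTAGGA, off=3): starts [14, 58] → cuts [17, 61]
  UxaIX (CGGGT, off=2): starts [50] → cuts [52]
  TgoV (GCCCATGA, off=1): starts [4, 35] → cuts [5, 36]
  NpsX (GTAT, off=4): no sites
  JekIV (TGCA, off=4): starts [27, 45, 54, 73, 79, 83] → cuts [31, 49, 58, 77, 83, 87]

All cut coordinates (distinct, sorted): [5, 17, 31, 36, 49, 52, 58, 61, 77, 83, 87]

Fragments:
  5→17: 12 bp
  17→31: 14 bp
  31→36: 5 bp
  36→49: 13 bp
  49→52: 3 bp
  52→58: 6 bp
  58→61: 3 bp
  61→77: 16 bp
  77→83: 6 bp
  83→87: 4 bp
  87→5 (wrap): 94-87+5 = 12 bp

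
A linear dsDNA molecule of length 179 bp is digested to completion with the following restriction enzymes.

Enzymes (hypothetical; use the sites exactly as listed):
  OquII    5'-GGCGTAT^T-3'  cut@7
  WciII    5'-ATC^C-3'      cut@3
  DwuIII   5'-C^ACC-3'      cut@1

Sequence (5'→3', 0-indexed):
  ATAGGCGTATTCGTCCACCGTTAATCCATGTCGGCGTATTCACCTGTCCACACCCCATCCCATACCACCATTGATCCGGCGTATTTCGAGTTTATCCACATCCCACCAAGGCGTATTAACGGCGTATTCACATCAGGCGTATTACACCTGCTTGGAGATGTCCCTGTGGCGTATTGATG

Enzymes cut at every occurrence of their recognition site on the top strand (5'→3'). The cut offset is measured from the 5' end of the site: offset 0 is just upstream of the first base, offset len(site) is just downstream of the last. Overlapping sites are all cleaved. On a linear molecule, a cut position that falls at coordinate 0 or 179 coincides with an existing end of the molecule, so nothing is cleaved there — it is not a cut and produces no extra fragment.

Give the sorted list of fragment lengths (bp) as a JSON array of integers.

[2,2,3,5,6,6,7,8,8,10,10,10,10,11,12,12,13,15,29]

Site scan:
  OquII (GGCGTATT, off=7): starts [3, 32, 77, 109, 120, 135, 167] → cuts [10, 39, 84, 116, 127, 142, 174]
  WciII (ATCC, off=3): starts [23, 56, 73, 93, 99] → cuts [26, 59, 76, 96, 102]
  DwuIII (CACC, off=1): starts [15, 40, 50, 65, 103, 144] → cuts [16, 41, 51, 66, 104, 145]

Pooled cuts: [10, 16, 26, 39, 41, 51, 59, 66, 76, 84, 96, 102, 104, 116, 127, 142, 145, 174]

Fragments:
  [0,10): 10 bp
  [10,16): 6 bp
  [16,26): 10 bp
  [26,39): 13 bp
  [39,41): 2 bp
  [41,51): 10 bp
  [51,59): 8 bp
  [59,66): 7 bp
  [66,76): 10 bp
  [76,84): 8 bp
  [84,96): 12 bp
  [96,102): 6 bp
  [102,104): 2 bp
  [104,116): 12 bp
  [116,127): 11 bp
  [127,142): 15 bp
  [142,145): 3 bp
  [145,174): 29 bp
  [174,179): 5 bp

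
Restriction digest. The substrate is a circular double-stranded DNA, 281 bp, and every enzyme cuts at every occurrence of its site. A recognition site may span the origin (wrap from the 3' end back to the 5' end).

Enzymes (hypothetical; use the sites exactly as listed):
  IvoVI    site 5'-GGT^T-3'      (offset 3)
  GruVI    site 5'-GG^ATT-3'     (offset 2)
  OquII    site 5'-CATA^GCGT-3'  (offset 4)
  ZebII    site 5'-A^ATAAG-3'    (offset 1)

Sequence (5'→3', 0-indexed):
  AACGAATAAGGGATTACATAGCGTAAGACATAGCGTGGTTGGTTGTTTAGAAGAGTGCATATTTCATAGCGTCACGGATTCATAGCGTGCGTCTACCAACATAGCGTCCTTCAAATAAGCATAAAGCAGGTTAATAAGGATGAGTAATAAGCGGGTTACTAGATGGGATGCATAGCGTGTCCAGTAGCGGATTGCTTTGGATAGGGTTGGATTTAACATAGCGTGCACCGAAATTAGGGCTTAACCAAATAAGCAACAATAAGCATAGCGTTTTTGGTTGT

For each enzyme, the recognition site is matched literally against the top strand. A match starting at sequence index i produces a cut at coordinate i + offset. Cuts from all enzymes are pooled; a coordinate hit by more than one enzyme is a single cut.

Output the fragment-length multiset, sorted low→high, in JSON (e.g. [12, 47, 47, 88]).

Scan for sites:
  IvoVI (GGTT, off=3): starts [36, 40, 128, 153, 204, 275] → cuts [39, 43, 131, 156, 207, 278]
  GruVI (GGATT, off=2): starts [10, 75, 188, 208] → cuts [12, 77, 190, 210]
  OquII (CATAGCGT, off=4): starts [16, 28, 64, 80, 99, 170, 216, 263] → cuts [20, 32, 68, 84, 103, 174, 220, 267]
  ZebII (AATAAG, off=1): starts [4, 113, 132, 145, 247, 257] → cuts [5, 114, 133, 146, 248, 258]

Pooled cuts: [5, 12, 20, 32, 39, 43, 68, 77, 84, 103, 114, 131, 133, 146, 156, 174, 190, 207, 210, 220, 248, 258, 267, 278]

Fragment lengths:
  5→12: 7 bp
  12→20: 8 bp
  20→32: 12 bp
  32→39: 7 bp
  39→43: 4 bp
  43→68: 25 bp
  68→77: 9 bp
  77→84: 7 bp
  84→103: 19 bp
  103→114: 11 bp
  114→131: 17 bp
  131→133: 2 bp
  133→146: 13 bp
  146→156: 10 bp
  156→174: 18 bp
  174→190: 16 bp
  190→207: 17 bp
  207→210: 3 bp
  210→220: 10 bp
  220→248: 28 bp
  248→258: 10 bp
  258→267: 9 bp
  267→278: 11 bp
  278→5 (wrap): 281-278+5 = 8 bp

[2,3,4,7,7,7,8,8,9,9,10,10,10,11,11,12,13,16,17,17,18,19,25,28]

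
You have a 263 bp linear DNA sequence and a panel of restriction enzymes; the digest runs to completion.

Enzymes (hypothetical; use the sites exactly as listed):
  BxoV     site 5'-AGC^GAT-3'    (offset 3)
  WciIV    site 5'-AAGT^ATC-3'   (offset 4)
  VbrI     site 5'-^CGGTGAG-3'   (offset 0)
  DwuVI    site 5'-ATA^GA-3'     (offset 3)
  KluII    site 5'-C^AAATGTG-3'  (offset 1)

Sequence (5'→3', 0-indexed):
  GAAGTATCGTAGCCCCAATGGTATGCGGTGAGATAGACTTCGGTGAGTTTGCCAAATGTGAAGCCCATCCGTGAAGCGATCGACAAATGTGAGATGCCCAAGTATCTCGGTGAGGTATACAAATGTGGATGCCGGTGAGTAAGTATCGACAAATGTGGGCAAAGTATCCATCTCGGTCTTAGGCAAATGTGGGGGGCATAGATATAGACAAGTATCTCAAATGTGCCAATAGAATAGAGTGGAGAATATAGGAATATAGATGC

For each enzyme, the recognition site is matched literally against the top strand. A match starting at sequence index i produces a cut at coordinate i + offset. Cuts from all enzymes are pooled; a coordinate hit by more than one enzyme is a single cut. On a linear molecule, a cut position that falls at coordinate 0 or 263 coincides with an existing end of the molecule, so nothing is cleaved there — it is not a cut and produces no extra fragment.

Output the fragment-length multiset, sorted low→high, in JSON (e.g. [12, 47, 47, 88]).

[4,5,5,5,5,5,6,6,7,7,10,12,12,13,13,13,15,16,19,19,20,22,24]

Scan for sites:
  BxoV (AGCGAT, off=3): starts [74] → cuts [77]
  WciIV (AAGTATC, off=4): starts [1, 99, 140, 161, 209] → cuts [5, 103, 144, 165, 213]
  VbrI (CGGTGAG, off=0): starts [25, 40, 107, 132] → cuts [25, 40, 107, 132]
  DwuVI (ATAGA, off=3): starts [32, 197, 203, 228, 233, 255] → cuts [35, 200, 206, 231, 236, 258]
  KluII (CAAATGTG, off=1): starts [52, 83, 119, 149, 183, 217] → cuts [53, 84, 120, 150, 184, 218]

All cut coordinates (distinct, sorted): [5, 25, 35, 40, 53, 77, 84, 103, 107, 120, 132, 144, 150, 165, 184, 200, 206, 213, 218, 231, 236, 258]

Fragment lengths:
  [0,5): 5 bp
  [5,25): 20 bp
  [25,35): 10 bp
  [35,40): 5 bp
  [40,53): 13 bp
  [53,77): 24 bp
  [77,84): 7 bp
  [84,103): 19 bp
  [103,107): 4 bp
  [107,120): 13 bp
  [120,132): 12 bp
  [132,144): 12 bp
  [144,150): 6 bp
  [150,165): 15 bp
  [165,184): 19 bp
  [184,200): 16 bp
  [200,206): 6 bp
  [206,213): 7 bp
  [213,218): 5 bp
  [218,231): 13 bp
  [231,236): 5 bp
  [236,258): 22 bp
  [258,263): 5 bp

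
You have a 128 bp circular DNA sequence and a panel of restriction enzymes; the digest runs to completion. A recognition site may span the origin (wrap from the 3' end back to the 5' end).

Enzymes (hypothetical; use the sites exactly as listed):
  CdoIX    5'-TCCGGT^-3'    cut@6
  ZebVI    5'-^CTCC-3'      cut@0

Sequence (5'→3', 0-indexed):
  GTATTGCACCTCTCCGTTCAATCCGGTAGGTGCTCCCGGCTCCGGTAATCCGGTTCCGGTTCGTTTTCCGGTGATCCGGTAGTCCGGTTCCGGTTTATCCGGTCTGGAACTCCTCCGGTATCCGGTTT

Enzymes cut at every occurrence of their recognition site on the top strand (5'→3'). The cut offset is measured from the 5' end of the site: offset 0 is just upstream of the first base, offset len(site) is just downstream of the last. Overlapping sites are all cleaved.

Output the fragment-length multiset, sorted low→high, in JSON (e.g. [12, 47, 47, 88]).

[3,5,6,6,6,7,7,7,7,8,8,8,9,12,13,16]

Site scan:
  CdoIX (TCCGGT, off=6): starts [21, 40, 48, 54, 66, 74, 82, 88, 97, 113, 120] → cuts [27, 46, 54, 60, 72, 80, 88, 94, 103, 119, 126]
  ZebVI (CTCC, off=0): starts [11, 32, 39, 109, 112] → cuts [11, 32, 39, 109, 112]

Pooled cuts: [11, 27, 32, 39, 46, 54, 60, 72, 80, 88, 94, 103, 109, 112, 119, 126]

Fragments:
  11→27: 16 bp
  27→32: 5 bp
  32→39: 7 bp
  39→46: 7 bp
  46→54: 8 bp
  54→60: 6 bp
  60→72: 12 bp
  72→80: 8 bp
  80→88: 8 bp
  88→94: 6 bp
  94→103: 9 bp
  103→109: 6 bp
  109→112: 3 bp
  112→119: 7 bp
  119→126: 7 bp
  126→11 (wrap): 128-126+11 = 13 bp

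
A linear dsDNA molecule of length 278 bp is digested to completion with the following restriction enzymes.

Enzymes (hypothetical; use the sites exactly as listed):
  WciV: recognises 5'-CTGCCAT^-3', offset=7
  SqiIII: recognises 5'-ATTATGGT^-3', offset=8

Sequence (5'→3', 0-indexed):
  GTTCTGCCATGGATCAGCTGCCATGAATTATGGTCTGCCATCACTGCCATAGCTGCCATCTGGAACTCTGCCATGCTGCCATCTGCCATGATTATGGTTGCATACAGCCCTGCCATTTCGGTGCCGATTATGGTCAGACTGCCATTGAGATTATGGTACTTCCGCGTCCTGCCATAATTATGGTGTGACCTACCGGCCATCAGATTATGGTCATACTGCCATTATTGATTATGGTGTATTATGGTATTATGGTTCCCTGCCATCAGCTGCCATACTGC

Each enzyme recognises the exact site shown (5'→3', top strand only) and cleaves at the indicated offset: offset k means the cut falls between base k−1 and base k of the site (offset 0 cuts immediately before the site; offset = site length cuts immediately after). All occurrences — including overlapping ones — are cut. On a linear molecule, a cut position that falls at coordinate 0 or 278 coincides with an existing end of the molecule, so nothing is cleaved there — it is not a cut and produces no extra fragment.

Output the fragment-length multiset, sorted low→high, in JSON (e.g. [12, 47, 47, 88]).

Scan for sites:
  WciV CTGCCAT/7: at [3, 17, 34, 43, 52, 67, 75, 82, 109, 138, 168, 215, 256, 266] ⇒ [10, 24, 41, 50, 59, 74, 82, 89, 116, 145, 175, 222, 263, 273]
  SqiIII ATTATGGT/8: at [26, 90, 126, 149, 176, 203, 227, 237, 245] ⇒ [34, 98, 134, 157, 184, 211, 235, 245, 253]

All cut coordinates (distinct, sorted): [10, 24, 34, 41, 50, 59, 74, 82, 89, 98, 116, 134, 145, 157, 175, 184, 211, 222, 235, 245, 253, 263, 273]

Fragments:
  [0,10): 10 bp
  [10,24): 14 bp
  [24,34): 10 bp
  [34,41): 7 bp
  [41,50): 9 bp
  [50,59): 9 bp
  [59,74): 15 bp
  [74,82): 8 bp
  [82,89): 7 bp
  [89,98): 9 bp
  [98,116): 18 bp
  [116,134): 18 bp
  [134,145): 11 bp
  [145,157): 12 bp
  [157,175): 18 bp
  [175,184): 9 bp
  [184,211): 27 bp
  [211,222): 11 bp
  [222,235): 13 bp
  [235,245): 10 bp
  [245,253): 8 bp
  [253,263): 10 bp
  [263,273): 10 bp
  [273,278): 5 bp

[5,7,7,8,8,9,9,9,9,10,10,10,10,10,11,11,12,13,14,15,18,18,18,27]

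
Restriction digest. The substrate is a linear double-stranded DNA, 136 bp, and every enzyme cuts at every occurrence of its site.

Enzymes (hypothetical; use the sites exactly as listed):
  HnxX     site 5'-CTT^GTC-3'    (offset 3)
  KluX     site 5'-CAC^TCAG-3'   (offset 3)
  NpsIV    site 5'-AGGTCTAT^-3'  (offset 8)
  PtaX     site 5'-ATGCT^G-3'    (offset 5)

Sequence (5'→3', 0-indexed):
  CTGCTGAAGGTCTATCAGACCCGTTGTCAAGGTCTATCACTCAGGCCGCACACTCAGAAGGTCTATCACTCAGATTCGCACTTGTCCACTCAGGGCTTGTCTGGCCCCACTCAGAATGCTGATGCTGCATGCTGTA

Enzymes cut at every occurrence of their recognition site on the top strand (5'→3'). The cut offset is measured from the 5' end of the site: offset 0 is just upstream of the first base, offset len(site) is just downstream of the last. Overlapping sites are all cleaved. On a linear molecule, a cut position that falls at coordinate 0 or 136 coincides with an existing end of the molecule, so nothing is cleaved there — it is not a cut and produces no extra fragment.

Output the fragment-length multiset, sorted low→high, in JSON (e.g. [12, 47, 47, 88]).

[3,3,3,6,6,7,9,10,12,13,13,14,15,22]

Scan for sites:
  HnxX CTTGTC/3: at [80, 95] ⇒ [83, 98]
  KluX CACTCAG/3: at [37, 50, 66, 86, 107] ⇒ [40, 53, 69, 89, 110]
  NpsIV AGGTCTAT/8: at [7, 29, 58] ⇒ [15, 37, 66]
  PtaX ATGCTG/5: at [115, 121, 128] ⇒ [120, 126, 133]

Pooled cuts: [15, 37, 40, 53, 66, 69, 83, 89, 98, 110, 120, 126, 133]

Fragments:
  [0,15): 15 bp
  [15,37): 22 bp
  [37,40): 3 bp
  [40,53): 13 bp
  [53,66): 13 bp
  [66,69): 3 bp
  [69,83): 14 bp
  [83,89): 6 bp
  [89,98): 9 bp
  [98,110): 12 bp
  [110,120): 10 bp
  [120,126): 6 bp
  [126,133): 7 bp
  [133,136): 3 bp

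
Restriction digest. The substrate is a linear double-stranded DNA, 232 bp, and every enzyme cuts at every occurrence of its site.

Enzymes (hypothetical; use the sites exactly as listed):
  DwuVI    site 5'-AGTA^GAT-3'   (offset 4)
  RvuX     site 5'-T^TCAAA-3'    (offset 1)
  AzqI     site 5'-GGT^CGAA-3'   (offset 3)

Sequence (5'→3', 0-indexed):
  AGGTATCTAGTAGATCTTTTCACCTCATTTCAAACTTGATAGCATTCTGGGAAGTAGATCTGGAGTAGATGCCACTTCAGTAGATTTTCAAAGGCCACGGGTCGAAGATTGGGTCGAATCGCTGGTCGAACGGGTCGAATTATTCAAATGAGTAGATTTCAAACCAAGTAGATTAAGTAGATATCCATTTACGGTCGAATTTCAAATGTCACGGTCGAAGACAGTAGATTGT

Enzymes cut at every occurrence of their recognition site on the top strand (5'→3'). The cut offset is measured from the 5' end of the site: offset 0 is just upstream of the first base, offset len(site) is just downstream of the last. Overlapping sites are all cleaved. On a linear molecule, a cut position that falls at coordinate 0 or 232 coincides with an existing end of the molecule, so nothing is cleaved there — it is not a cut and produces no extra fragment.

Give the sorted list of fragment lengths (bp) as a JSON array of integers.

[4,5,6,6,8,9,9,11,11,11,12,12,12,12,14,15,15,16,17,27]

Per-enzyme occurrences:
  DwuVI AGTAGAT/4: at [8, 52, 63, 78, 150, 166, 175, 222] ⇒ [12, 56, 67, 82, 154, 170, 179, 226]
  RvuX TTCAAA/1: at [28, 86, 142, 157, 200] ⇒ [29, 87, 143, 158, 201]
  AzqI GGTCGAA/3: at [99, 111, 123, 132, 192, 212] ⇒ [102, 114, 126, 135, 195, 215]

All cut coordinates (distinct, sorted): [12, 29, 56, 67, 82, 87, 102, 114, 126, 135, 143, 154, 158, 170, 179, 195, 201, 215, 226]

Fragment lengths:
  [0,12): 12 bp
  [12,29): 17 bp
  [29,56): 27 bp
  [56,67): 11 bp
  [67,82): 15 bp
  [82,87): 5 bp
  [87,102): 15 bp
  [102,114): 12 bp
  [114,126): 12 bp
  [126,135): 9 bp
  [135,143): 8 bp
  [143,154): 11 bp
  [154,158): 4 bp
  [158,170): 12 bp
  [170,179): 9 bp
  [179,195): 16 bp
  [195,201): 6 bp
  [201,215): 14 bp
  [215,226): 11 bp
  [226,232): 6 bp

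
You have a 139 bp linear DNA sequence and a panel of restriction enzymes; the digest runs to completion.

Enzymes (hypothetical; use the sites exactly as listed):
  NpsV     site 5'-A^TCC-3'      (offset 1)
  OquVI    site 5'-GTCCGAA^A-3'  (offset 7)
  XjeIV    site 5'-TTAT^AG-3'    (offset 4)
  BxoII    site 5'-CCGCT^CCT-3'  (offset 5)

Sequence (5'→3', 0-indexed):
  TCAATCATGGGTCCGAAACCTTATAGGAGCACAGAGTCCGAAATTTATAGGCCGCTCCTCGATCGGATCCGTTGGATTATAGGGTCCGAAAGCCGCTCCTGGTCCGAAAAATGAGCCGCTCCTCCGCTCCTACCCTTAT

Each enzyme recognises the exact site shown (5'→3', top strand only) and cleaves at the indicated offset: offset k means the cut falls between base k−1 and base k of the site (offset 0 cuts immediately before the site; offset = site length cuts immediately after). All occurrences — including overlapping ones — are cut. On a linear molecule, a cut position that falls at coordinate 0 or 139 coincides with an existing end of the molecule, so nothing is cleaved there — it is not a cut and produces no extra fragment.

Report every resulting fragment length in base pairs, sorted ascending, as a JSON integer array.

[6,7,7,8,8,10,11,11,11,12,13,17,18]

Scan for sites:
  NpsV (ATCC, off=1): starts [66] → cuts [67]
  OquVI (GTCCGAAA, off=7): starts [10, 35, 83, 101] → cuts [17, 42, 90, 108]
  XjeIV (TTATAG, off=4): starts [20, 44, 76] → cuts [24, 48, 80]
  BxoII (CCGCTCCT, off=5): starts [51, 92, 115, 123] → cuts [56, 97, 120, 128]

All cut coordinates (distinct, sorted): [17, 24, 42, 48, 56, 67, 80, 90, 97, 108, 120, 128]

Fragments:
  [0,17): 17 bp
  [17,24): 7 bp
  [24,42): 18 bp
  [42,48): 6 bp
  [48,56): 8 bp
  [56,67): 11 bp
  [67,80): 13 bp
  [80,90): 10 bp
  [90,97): 7 bp
  [97,108): 11 bp
  [108,120): 12 bp
  [120,128): 8 bp
  [128,139): 11 bp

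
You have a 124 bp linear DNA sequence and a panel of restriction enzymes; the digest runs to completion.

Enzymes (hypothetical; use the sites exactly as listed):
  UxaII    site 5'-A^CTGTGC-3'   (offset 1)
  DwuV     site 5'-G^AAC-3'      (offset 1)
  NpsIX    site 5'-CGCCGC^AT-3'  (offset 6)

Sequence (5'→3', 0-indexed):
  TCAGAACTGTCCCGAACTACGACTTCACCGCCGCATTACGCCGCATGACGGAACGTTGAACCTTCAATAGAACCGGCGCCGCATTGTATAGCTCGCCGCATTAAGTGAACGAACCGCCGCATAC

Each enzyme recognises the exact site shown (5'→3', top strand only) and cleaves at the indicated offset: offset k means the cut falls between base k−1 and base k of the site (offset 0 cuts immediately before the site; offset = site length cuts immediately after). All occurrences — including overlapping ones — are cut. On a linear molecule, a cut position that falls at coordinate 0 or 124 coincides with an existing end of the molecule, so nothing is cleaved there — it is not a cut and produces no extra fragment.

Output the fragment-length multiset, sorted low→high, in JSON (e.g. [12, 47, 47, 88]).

Site scan:
  UxaII (ACTGTGC, off=1): no sites
  DwuV GAAC/1: at [3, 13, 50, 57, 69, 106, 110] ⇒ [4, 14, 51, 58, 70, 107, 111]
  NpsIX CGCCGCAT/6: at [28, 38, 76, 93, 114] ⇒ [34, 44, 82, 99, 120]

Pooled cuts: [4, 14, 34, 44, 51, 58, 70, 82, 99, 107, 111, 120]

Fragments:
  [0,4): 4 bp
  [4,14): 10 bp
  [14,34): 20 bp
  [34,44): 10 bp
  [44,51): 7 bp
  [51,58): 7 bp
  [58,70): 12 bp
  [70,82): 12 bp
  [82,99): 17 bp
  [99,107): 8 bp
  [107,111): 4 bp
  [111,120): 9 bp
  [120,124): 4 bp

[4,4,4,7,7,8,9,10,10,12,12,17,20]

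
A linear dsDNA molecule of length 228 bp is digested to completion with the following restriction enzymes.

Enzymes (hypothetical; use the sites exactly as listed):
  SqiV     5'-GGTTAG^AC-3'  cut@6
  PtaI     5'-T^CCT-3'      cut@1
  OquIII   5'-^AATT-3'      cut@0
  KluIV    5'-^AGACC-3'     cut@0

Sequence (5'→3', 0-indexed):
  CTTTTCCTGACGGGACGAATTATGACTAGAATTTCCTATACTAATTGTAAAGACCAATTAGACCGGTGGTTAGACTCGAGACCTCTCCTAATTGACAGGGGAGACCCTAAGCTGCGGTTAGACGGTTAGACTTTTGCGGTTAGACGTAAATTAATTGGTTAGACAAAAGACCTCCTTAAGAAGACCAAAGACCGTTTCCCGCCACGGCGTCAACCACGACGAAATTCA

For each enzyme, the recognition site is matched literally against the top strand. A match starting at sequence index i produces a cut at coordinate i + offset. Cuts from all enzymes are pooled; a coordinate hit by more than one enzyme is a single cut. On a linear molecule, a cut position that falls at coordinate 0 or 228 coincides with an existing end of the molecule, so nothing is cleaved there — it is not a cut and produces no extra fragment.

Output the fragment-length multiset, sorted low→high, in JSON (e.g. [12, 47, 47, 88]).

Per-enzyme occurrences:
  SqiV GGTTAGAC/6: at [67, 115, 123, 137, 156] ⇒ [73, 121, 129, 143, 162]
  PtaI TCCT/1: at [4, 33, 85, 172] ⇒ [5, 34, 86, 173]
  OquIII AATT/0: at [17, 29, 42, 55, 89, 148, 152, 222] ⇒ [17, 29, 42, 55, 89, 148, 152, 222]
  KluIV AGACC/0: at [50, 59, 78, 101, 167, 181, 188] ⇒ [50, 59, 78, 101, 167, 181, 188]

All cut coordinates (distinct, sorted): [5, 17, 29, 34, 42, 50, 55, 59, 73, 78, 86, 89, 101, 121, 129, 143, 148, 152, 162, 167, 173, 181, 188, 222]

Fragments:
  [0,5): 5 bp
  [5,17): 12 bp
  [17,29): 12 bp
  [29,34): 5 bp
  [34,42): 8 bp
  [42,50): 8 bp
  [50,55): 5 bp
  [55,59): 4 bp
  [59,73): 14 bp
  [73,78): 5 bp
  [78,86): 8 bp
  [86,89): 3 bp
  [89,101): 12 bp
  [101,121): 20 bp
  [121,129): 8 bp
  [129,143): 14 bp
  [143,148): 5 bp
  [148,152): 4 bp
  [152,162): 10 bp
  [162,167): 5 bp
  [167,173): 6 bp
  [173,181): 8 bp
  [181,188): 7 bp
  [188,222): 34 bp
  [222,228): 6 bp

[3,4,4,5,5,5,5,5,5,6,6,7,8,8,8,8,8,10,12,12,12,14,14,20,34]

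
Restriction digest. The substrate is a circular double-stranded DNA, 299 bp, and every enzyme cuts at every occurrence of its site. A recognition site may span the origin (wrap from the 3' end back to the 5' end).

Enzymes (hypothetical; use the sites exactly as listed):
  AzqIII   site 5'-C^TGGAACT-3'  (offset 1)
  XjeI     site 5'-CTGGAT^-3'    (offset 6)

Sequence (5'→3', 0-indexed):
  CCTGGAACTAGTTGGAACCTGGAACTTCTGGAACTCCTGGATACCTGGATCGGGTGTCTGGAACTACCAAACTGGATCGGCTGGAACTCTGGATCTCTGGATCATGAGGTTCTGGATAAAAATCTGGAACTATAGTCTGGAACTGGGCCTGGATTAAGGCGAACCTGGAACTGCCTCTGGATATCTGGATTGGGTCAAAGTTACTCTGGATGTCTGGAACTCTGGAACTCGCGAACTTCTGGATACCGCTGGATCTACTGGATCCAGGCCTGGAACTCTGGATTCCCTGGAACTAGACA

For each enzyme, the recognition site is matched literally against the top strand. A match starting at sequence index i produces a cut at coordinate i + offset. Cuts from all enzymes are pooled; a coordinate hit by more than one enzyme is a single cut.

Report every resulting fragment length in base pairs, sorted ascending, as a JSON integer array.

[3,4,4,7,7,8,8,8,8,8,9,9,10,11,13,13,13,14,14,15,17,17,17,19,21,22]

Per-enzyme occurrences:
  AzqIII (CTGGAACT, off=1): starts [1, 18, 27, 57, 80, 123, 136, 164, 213, 221, 269, 286] → cuts [2, 19, 28, 58, 81, 124, 137, 165, 214, 222, 270, 287]
  XjeI (CTGGAT, off=6): starts [36, 44, 71, 88, 96, 111, 148, 176, 184, 205, 238, 248, 257, 277] → cuts [42, 50, 77, 94, 102, 117, 154, 182, 190, 211, 244, 254, 263, 283]

Pooled cuts: [2, 19, 28, 42, 50, 58, 77, 81, 94, 102, 117, 124, 137, 154, 165, 182, 190, 211, 214, 222, 244, 254, 263, 270, 283, 287]

Fragments:
  2→19: 17 bp
  19→28: 9 bp
  28→42: 14 bp
  42→50: 8 bp
  50→58: 8 bp
  58→77: 19 bp
  77→81: 4 bp
  81→94: 13 bp
  94→102: 8 bp
  102→117: 15 bp
  117→124: 7 bp
  124→137: 13 bp
  137→154: 17 bp
  154→165: 11 bp
  165→182: 17 bp
  182→190: 8 bp
  190→211: 21 bp
  211→214: 3 bp
  214→222: 8 bp
  222→244: 22 bp
  244→254: 10 bp
  254→263: 9 bp
  263→270: 7 bp
  270→283: 13 bp
  283→287: 4 bp
  287→2 (wrap): 299-287+2 = 14 bp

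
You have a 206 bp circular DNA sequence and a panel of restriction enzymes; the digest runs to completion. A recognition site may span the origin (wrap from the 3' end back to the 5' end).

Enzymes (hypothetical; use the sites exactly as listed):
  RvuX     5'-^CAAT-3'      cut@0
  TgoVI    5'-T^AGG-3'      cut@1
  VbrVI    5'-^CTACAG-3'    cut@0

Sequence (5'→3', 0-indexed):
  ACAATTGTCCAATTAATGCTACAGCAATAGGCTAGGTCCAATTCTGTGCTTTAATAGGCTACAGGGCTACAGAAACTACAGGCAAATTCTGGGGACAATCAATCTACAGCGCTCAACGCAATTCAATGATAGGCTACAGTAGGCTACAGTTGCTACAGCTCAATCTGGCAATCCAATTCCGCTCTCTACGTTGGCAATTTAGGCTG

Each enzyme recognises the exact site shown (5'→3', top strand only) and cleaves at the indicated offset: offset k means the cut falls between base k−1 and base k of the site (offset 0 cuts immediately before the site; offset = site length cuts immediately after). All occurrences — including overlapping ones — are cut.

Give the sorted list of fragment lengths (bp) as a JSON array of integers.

Site scan:
  RvuX (CAAT, off=0): starts [1, 9, 24, 38, 95, 99, 118, 123, 160, 168, 173, 194] → cuts [1, 9, 24, 38, 95, 99, 118, 123, 160, 168, 173, 194]
  TgoVI (TAGG, off=1): starts [27, 32, 54, 129, 139, 199] → cuts [28, 33, 55, 130, 140, 200]
  VbrVI (CTACAG, off=0): starts [18, 58, 66, 75, 103, 133, 143, 152] → cuts [18, 58, 66, 75, 103, 133, 143, 152]

All cut coordinates (distinct, sorted): [1, 9, 18, 24, 28, 33, 38, 55, 58, 66, 75, 95, 99, 103, 118, 123, 130, 133, 140, 143, 152, 160, 168, 173, 194, 200]

Fragments:
  1→9: 8 bp
  9→18: 9 bp
  18→24: 6 bp
  24→28: 4 bp
  28→33: 5 bp
  33→38: 5 bp
  38→55: 17 bp
  55→58: 3 bp
  58→66: 8 bp
  66→75: 9 bp
  75→95: 20 bp
  95→99: 4 bp
  99→103: 4 bp
  103→118: 15 bp
  118→123: 5 bp
  123→130: 7 bp
  130→133: 3 bp
  133→140: 7 bp
  140→143: 3 bp
  143→152: 9 bp
  152→160: 8 bp
  160→168: 8 bp
  168→173: 5 bp
  173→194: 21 bp
  194→200: 6 bp
  200→1 (wrap): 206-200+1 = 7 bp

[3,3,3,4,4,4,5,5,5,5,6,6,7,7,7,8,8,8,8,9,9,9,15,17,20,21]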